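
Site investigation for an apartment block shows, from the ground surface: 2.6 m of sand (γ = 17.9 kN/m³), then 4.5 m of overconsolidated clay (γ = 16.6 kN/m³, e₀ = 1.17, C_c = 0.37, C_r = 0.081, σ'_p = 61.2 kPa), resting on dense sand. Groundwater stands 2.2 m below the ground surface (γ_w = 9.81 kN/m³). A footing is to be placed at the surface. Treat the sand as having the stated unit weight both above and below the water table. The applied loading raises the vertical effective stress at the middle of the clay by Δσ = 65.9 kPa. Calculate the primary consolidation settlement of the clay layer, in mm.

Mid-depth of clay below the ground surface: z = 2.6 + 4.5/2 = 4.85 m.
Total vertical stress at mid-clay: σ_v = 17.9×2.6 + 16.6×2.25 = 83.89 kPa.
Pore pressure: u = 9.81×(4.85 − 2.2) = 25.997 kPa.
Initial effective stress: σ'_0 = σ_v − u = 83.89 − 25.997 = 57.893 kPa.
Final effective stress: σ'_f = 57.893 + 65.9 = 123.79 kPa.
σ'_f = 123.79 > σ'_p = 61.2 kPa, so the stress path crosses the preconsolidation pressure — recompression up to σ'_p, then virgin compression beyond:
S_c = H/(1+e₀)·[C_r·log₁₀(σ'_p/σ'_0) + C_c·log₁₀(σ'_f/σ'_p)]
    = 4.5/2.17 × [0.081×log₁₀(61.2/57.893) + 0.37×log₁₀(123.79/61.2)]
    = 2.0737 × [0.0019542 + 0.1132] = 0.2388 m

S_c ≈ 239 mm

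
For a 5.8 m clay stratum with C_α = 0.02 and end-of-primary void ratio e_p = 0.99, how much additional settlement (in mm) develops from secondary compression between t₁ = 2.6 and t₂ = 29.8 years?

S_s ≈ 61.7 mm

Secondary compression: S_s = C_α·H/(1+e_p)·log₁₀(t₂/t₁)
S_s = 0.02×5.8/(1+0.99)×log₁₀(29.8/2.6)
    = 0.05829 × 1.059 = 0.06174 m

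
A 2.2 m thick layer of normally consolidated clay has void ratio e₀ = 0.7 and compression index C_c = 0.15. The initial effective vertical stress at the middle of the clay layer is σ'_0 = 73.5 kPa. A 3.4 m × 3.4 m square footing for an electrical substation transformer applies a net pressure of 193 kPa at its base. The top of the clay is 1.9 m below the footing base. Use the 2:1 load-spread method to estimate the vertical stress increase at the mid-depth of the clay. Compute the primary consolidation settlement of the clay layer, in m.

Mid-depth of clay below the footing base: z = 1.9 + 2.2/2 = 3 m.
Stress increase at mid-clay by the 2:1 spreading method:
Δσ = qBL/((B+z)(L+z)) = 193×3.4×3.4/((3.4+3)(3.4+3)) = 54.47 kPa
Final effective stress: σ'_f = σ'_0 + Δσ = 73.5 + 54.47 = 127.97 kPa.
Normally consolidated clay, so the full stress increment lies on the virgin compression line:
S_c = C_c·H/(1+e₀)·log₁₀(σ'_f/σ'_0) = 0.15×2.2/(1+0.7)×log₁₀(127.97/73.5)
    = 0.19412 × 0.24082 = 0.04675 m

S_c ≈ 0.0467 m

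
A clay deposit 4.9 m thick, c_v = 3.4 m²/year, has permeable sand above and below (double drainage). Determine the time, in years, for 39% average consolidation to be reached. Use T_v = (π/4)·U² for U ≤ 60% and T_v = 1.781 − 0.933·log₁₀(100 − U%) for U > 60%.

t ≈ 0.211 years

Drainage path length: H_d = H/2 = 2.45 m (double drainage).
U ≤ 60%: T_v = (π/4)·U² = (π/4)×0.39² = 0.11946.
t = T_v·H_d²/c_v = 0.11946×2.45²/3.4 = 0.2109 years.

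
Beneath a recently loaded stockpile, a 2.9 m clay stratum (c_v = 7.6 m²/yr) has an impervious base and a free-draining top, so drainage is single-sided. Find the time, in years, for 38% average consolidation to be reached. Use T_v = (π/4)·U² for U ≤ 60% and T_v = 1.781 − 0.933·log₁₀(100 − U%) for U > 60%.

Drainage path length: H_d = H = 2.9 m (single drainage).
U ≤ 60%: T_v = (π/4)·U² = (π/4)×0.38² = 0.11341.
t = T_v·H_d²/c_v = 0.11341×2.9²/7.6 = 0.1255 years.

t ≈ 0.125 years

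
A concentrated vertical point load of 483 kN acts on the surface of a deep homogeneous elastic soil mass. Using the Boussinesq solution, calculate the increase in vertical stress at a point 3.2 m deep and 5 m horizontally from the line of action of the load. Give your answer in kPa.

Δσ_z ≈ 1.03 kPa

Boussinesq vertical stress below a point load on an elastic half-space:
Δσ_z = 3P/(2πz²) · [1 + (r/z)²]^(−5/2)
r/z = 5/3.2 = 1.5625; [1+(r/z)²]^(−5/2) = 0.045516.
Δσ_z = 3×483/(2π×3.2²) × 0.045516 = 22.521 × 0.045516 = 1.025 kPa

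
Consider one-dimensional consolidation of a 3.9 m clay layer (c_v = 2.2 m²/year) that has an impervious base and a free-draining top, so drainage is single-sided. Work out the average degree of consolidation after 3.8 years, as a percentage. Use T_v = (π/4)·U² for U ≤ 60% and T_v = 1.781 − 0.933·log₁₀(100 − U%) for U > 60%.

U ≈ 79.1 %

Drainage path length: H_d = H = 3.9 m (single drainage).
T_v = c_v·t/H_d² = 2.2×3.8/3.9² = 0.54964.
T_v = 0.54964 corresponds to the U > 60% branch:
U = 1 − 10^((1.781 − T_v)/0.933)/100 = 0.7912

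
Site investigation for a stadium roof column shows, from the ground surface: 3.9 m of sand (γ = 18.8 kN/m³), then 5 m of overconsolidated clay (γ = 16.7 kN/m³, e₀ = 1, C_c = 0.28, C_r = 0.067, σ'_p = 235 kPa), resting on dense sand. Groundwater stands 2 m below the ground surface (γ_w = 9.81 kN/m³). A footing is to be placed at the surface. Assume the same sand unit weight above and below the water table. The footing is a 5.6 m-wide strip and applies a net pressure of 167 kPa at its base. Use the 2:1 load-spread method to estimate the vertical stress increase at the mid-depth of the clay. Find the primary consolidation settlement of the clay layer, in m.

S_c ≈ 0.0534 m

Mid-depth of clay below the ground surface: z = 3.9 + 5/2 = 6.4 m.
Total vertical stress at mid-clay: σ_v = 18.8×3.9 + 16.7×2.5 = 115.07 kPa.
Pore pressure: u = 9.81×(6.4 − 2) = 43.164 kPa.
Initial effective stress: σ'_0 = σ_v − u = 115.07 − 43.164 = 71.906 kPa.
Stress increase at mid-clay by the 2:1 spreading method:
Δσ = qB/(B+z) = 167×5.6/(5.6+6.4) = 77.933 kPa
Final effective stress: σ'_f = 71.906 + 77.933 = 149.84 kPa.
σ'_f = 149.84 ≤ σ'_p = 235 kPa, so the clay remains overconsolidated and only the recompression index applies:
S_c = C_r·H/(1+e₀)·log₁₀(σ'_f/σ'_0) = 0.067×5/2×log₁₀(149.84/71.906)
    = 0.1675 × 0.31886 = 0.05341 m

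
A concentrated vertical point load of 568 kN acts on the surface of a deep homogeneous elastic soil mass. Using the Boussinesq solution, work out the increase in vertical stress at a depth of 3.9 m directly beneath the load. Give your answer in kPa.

Boussinesq vertical stress below a point load on an elastic half-space:
Δσ_z = 3P/(2πz²) · [1 + (r/z)²]^(−5/2)
r/z = 0/3.9 = 0; [1+(r/z)²]^(−5/2) = 1.
Δσ_z = 3×568/(2π×3.9²) × 1 = 17.83 × 1 = 17.83 kPa

Δσ_z ≈ 17.8 kPa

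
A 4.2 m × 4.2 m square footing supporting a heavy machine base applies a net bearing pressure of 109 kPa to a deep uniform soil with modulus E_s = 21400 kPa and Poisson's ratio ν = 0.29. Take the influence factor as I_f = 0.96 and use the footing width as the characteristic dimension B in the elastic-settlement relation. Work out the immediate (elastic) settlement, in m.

S_e ≈ 0.0188 m

Immediate (elastic) settlement: S_e = q·B·(1−ν²)/E_s · I_f.
S_e = 109 × 4.2 × (1 − 0.29²) / 21400 × 0.96
    = 109 × 4.2 × 0.9159 / 21400 × 0.96
    = 0.01881 m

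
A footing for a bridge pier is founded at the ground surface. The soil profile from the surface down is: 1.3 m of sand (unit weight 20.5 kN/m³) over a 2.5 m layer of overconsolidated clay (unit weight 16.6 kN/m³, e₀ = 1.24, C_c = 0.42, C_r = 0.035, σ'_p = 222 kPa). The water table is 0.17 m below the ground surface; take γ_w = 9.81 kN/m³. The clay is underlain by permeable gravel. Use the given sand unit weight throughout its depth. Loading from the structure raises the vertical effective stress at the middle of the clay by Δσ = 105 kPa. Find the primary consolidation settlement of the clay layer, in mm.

S_c ≈ 28.5 mm

Mid-depth of clay below the ground surface: z = 1.3 + 2.5/2 = 2.55 m.
Total vertical stress at mid-clay: σ_v = 20.5×1.3 + 16.6×1.25 = 47.4 kPa.
Pore pressure: u = 9.81×(2.55 − 0.17) = 23.348 kPa.
Initial effective stress: σ'_0 = σ_v − u = 47.4 − 23.348 = 24.052 kPa.
Final effective stress: σ'_f = 24.052 + 105 = 129.05 kPa.
σ'_f = 129.05 ≤ σ'_p = 222 kPa, so the clay remains overconsolidated and only the recompression index applies:
S_c = C_r·H/(1+e₀)·log₁₀(σ'_f/σ'_0) = 0.035×2.5/2.24×log₁₀(129.05/24.052)
    = 0.039064 × 0.72961 = 0.0285 m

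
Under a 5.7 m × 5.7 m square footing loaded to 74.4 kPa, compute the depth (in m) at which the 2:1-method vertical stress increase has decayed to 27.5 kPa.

z ≈ 3.68 m

2:1 spreading — at depth z the loaded area has grown by z in each plan dimension:
qB²/(B+z)² = Δσ_z ⇒ z = B(√(q/Δσ_z) − 1) = 5.7×(√(74.4/27.5) − 1) = 3.676 m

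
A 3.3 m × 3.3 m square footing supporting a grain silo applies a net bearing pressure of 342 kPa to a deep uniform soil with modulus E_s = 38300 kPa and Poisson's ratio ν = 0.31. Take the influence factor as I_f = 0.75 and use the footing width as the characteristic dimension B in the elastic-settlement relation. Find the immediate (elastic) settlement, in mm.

Immediate (elastic) settlement: S_e = q·B·(1−ν²)/E_s · I_f.
S_e = 342 × 3.3 × (1 − 0.31²) / 38300 × 0.75
    = 342 × 3.3 × 0.9039 / 38300 × 0.75
    = 0.01998 m = 19.98 mm

S_e ≈ 20 mm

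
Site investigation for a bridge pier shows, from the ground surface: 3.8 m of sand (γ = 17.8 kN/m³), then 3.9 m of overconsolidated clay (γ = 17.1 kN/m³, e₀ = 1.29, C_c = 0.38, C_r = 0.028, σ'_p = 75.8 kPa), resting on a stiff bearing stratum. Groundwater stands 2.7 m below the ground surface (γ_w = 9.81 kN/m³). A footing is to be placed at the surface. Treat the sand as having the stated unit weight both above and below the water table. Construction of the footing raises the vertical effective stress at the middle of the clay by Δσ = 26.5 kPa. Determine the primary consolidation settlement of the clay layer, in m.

S_c ≈ 0.0723 m

Mid-depth of clay below the ground surface: z = 3.8 + 3.9/2 = 5.75 m.
Total vertical stress at mid-clay: σ_v = 17.8×3.8 + 17.1×1.95 = 100.98 kPa.
Pore pressure: u = 9.81×(5.75 − 2.7) = 29.921 kPa.
Initial effective stress: σ'_0 = σ_v − u = 100.98 − 29.921 = 71.059 kPa.
Final effective stress: σ'_f = 71.059 + 26.5 = 97.559 kPa.
σ'_f = 97.559 > σ'_p = 75.8 kPa, so the stress path crosses the preconsolidation pressure — recompression up to σ'_p, then virgin compression beyond:
S_c = H/(1+e₀)·[C_r·log₁₀(σ'_p/σ'_0) + C_c·log₁₀(σ'_f/σ'_p)]
    = 3.9/2.29 × [0.028×log₁₀(75.8/71.059) + 0.38×log₁₀(97.559/75.8)]
    = 1.7031 × [0.0007854 + 0.041647] = 0.07227 m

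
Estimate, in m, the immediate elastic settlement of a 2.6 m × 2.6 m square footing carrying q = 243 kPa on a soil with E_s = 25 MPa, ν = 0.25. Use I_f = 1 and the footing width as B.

Immediate (elastic) settlement: S_e = q·B·(1−ν²)/E_s · I_f.
E_s = 25 MPa = 25000 kPa.
S_e = 243 × 2.6 × (1 − 0.25²) / 25000 × 1
    = 243 × 2.6 × 0.9375 / 25000 × 1
    = 0.02369 m

S_e ≈ 0.0237 m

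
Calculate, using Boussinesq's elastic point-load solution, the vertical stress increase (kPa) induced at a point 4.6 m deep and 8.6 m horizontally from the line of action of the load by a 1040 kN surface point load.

Boussinesq vertical stress below a point load on an elastic half-space:
Δσ_z = 3P/(2πz²) · [1 + (r/z)²]^(−5/2)
r/z = 8.6/4.6 = 1.8696; [1+(r/z)²]^(−5/2) = 0.02334.
Δσ_z = 3×1040/(2π×4.6²) × 0.02334 = 23.467 × 0.02334 = 0.5477 kPa

Δσ_z ≈ 0.548 kPa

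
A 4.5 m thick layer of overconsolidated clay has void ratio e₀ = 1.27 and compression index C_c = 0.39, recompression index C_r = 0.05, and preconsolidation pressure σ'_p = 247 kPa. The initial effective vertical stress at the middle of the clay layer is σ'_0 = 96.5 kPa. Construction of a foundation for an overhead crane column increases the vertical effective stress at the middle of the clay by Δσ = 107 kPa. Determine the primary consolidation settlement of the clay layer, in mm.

Final effective stress: σ'_f = 96.5 + 107 = 203.5 kPa.
σ'_f = 203.5 ≤ σ'_p = 247 kPa, so the clay remains overconsolidated and only the recompression index applies:
S_c = C_r·H/(1+e₀)·log₁₀(σ'_f/σ'_0) = 0.05×4.5/2.27×log₁₀(203.5/96.5)
    = 0.09912 × 0.32404 = 0.03212 m

S_c ≈ 32.1 mm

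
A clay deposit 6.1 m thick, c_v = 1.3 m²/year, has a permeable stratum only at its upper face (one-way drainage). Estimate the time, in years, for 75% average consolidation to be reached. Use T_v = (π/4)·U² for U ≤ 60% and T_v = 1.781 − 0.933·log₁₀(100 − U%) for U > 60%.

t ≈ 13.6 years

Drainage path length: H_d = H = 6.1 m (single drainage).
U > 60%: T_v = 1.781 − 0.933·log₁₀(100 − 75) = 0.47672.
t = T_v·H_d²/c_v = 0.47672×6.1²/1.3 = 13.65 years.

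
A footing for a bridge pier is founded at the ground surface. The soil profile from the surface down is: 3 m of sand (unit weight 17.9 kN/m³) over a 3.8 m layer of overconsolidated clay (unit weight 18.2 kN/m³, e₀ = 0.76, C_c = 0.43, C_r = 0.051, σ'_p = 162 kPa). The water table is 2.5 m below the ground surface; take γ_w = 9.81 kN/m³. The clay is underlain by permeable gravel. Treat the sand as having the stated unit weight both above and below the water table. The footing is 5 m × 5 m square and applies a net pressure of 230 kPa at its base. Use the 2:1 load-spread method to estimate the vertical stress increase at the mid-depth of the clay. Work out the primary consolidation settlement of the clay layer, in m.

Mid-depth of clay below the ground surface: z = 3 + 3.8/2 = 4.9 m.
Total vertical stress at mid-clay: σ_v = 17.9×3 + 18.2×1.9 = 88.28 kPa.
Pore pressure: u = 9.81×(4.9 − 2.5) = 23.544 kPa.
Initial effective stress: σ'_0 = σ_v − u = 88.28 − 23.544 = 64.736 kPa.
Stress increase at mid-clay by the 2:1 spreading method:
Δσ = qBL/((B+z)(L+z)) = 230×5×5/((5+4.9)(5+4.9)) = 58.667 kPa
Final effective stress: σ'_f = 64.736 + 58.667 = 123.4 kPa.
σ'_f = 123.4 ≤ σ'_p = 162 kPa, so the clay remains overconsolidated and only the recompression index applies:
S_c = C_r·H/(1+e₀)·log₁₀(σ'_f/σ'_0) = 0.051×3.8/1.76×log₁₀(123.4/64.736)
    = 0.11011 × 0.28017 = 0.03085 m

S_c ≈ 0.0309 m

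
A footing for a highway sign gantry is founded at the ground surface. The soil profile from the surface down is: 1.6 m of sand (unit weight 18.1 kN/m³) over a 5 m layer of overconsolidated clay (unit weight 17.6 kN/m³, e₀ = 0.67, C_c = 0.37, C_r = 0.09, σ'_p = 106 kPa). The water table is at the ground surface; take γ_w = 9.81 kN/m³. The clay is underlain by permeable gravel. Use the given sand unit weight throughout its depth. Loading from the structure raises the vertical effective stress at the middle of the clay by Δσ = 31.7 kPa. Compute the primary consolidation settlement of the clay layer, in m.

S_c ≈ 0.0792 m

Mid-depth of clay below the ground surface: z = 1.6 + 5/2 = 4.1 m.
Total vertical stress at mid-clay: σ_v = 18.1×1.6 + 17.6×2.5 = 72.96 kPa.
Pore pressure: u = 9.81×(4.1 − 0) = 40.221 kPa.
Initial effective stress: σ'_0 = σ_v − u = 72.96 − 40.221 = 32.739 kPa.
Final effective stress: σ'_f = 32.739 + 31.7 = 64.439 kPa.
σ'_f = 64.439 ≤ σ'_p = 106 kPa, so the clay remains overconsolidated and only the recompression index applies:
S_c = C_r·H/(1+e₀)·log₁₀(σ'_f/σ'_0) = 0.09×5/1.67×log₁₀(64.439/32.739)
    = 0.26946 × 0.29408 = 0.07924 m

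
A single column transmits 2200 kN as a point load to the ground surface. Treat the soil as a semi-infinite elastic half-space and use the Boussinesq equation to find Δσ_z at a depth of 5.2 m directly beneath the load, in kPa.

Δσ_z ≈ 38.8 kPa

Boussinesq vertical stress below a point load on an elastic half-space:
Δσ_z = 3P/(2πz²) · [1 + (r/z)²]^(−5/2)
r/z = 0/5.2 = 0; [1+(r/z)²]^(−5/2) = 1.
Δσ_z = 3×2200/(2π×5.2²) × 1 = 38.847 × 1 = 38.85 kPa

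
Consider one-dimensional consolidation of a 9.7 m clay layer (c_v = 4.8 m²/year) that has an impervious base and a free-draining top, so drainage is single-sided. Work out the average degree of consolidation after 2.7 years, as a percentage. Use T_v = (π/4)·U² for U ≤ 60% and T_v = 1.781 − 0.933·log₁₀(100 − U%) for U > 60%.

Drainage path length: H_d = H = 9.7 m (single drainage).
T_v = c_v·t/H_d² = 4.8×2.7/9.7² = 0.13774.
T_v = 0.13774 corresponds to the U ≤ 60% branch:
U = √(4T_v/π) = 0.4188

U ≈ 41.9 %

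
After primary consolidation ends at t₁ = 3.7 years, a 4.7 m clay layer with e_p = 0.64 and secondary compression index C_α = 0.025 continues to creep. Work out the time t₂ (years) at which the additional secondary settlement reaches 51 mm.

S_s = C_α·H/(1+e_p)·log₁₀(t₂/t₁) ⇒ log₁₀(t₂/t₁) = S_s·(1+e_p)/(C_α·H).
log₁₀(t₂/t₁) = 0.051 × (1+0.64) / (0.025×4.7) = 0.7118
t₂ = t₁ × 10^0.7118 = 3.7 × 5.15 = 19.06 years

t₂ ≈ 19.1 years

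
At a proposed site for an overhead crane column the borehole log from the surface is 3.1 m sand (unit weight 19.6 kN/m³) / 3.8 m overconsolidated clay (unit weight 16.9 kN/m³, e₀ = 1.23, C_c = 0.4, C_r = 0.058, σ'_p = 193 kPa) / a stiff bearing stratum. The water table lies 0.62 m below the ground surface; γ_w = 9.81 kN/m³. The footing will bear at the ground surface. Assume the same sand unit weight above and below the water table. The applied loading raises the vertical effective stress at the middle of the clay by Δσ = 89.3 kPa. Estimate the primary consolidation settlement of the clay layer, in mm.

Mid-depth of clay below the ground surface: z = 3.1 + 3.8/2 = 5 m.
Total vertical stress at mid-clay: σ_v = 19.6×3.1 + 16.9×1.9 = 92.87 kPa.
Pore pressure: u = 9.81×(5 − 0.62) = 42.968 kPa.
Initial effective stress: σ'_0 = σ_v − u = 92.87 − 42.968 = 49.902 kPa.
Final effective stress: σ'_f = 49.902 + 89.3 = 139.2 kPa.
σ'_f = 139.2 ≤ σ'_p = 193 kPa, so the clay remains overconsolidated and only the recompression index applies:
S_c = C_r·H/(1+e₀)·log₁₀(σ'_f/σ'_0) = 0.058×3.8/2.23×log₁₀(139.2/49.902)
    = 0.098832 × 0.44552 = 0.04403 m

S_c ≈ 44 mm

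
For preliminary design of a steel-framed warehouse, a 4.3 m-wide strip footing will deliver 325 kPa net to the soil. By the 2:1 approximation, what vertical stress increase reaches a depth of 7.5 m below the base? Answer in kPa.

By the 2:1 method the load spreads at 1 horizontal : 2 vertical, so at depth z the loaded area has grown by z in each plan dimension:
Δσ = qB/(B+z) = 325×4.3/(4.3+7.5) = 118.43 kPa

Δσ_z ≈ 118 kPa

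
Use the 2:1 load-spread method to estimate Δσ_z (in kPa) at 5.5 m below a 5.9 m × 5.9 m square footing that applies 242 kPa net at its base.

By the 2:1 method the load spreads at 1 horizontal : 2 vertical, so at depth z the loaded area has grown by z in each plan dimension:
Δσ = qBL/((B+z)(L+z)) = 242×5.9×5.9/((5.9+5.5)(5.9+5.5)) = 64.82 kPa

Δσ_z ≈ 64.8 kPa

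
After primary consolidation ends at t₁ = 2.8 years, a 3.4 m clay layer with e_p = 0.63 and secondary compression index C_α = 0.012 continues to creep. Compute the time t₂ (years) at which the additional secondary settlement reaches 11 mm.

S_s = C_α·H/(1+e_p)·log₁₀(t₂/t₁) ⇒ log₁₀(t₂/t₁) = S_s·(1+e_p)/(C_α·H).
log₁₀(t₂/t₁) = 0.011 × (1+0.63) / (0.012×3.4) = 0.4395
t₂ = t₁ × 10^0.4395 = 2.8 × 2.751 = 7.702 years

t₂ ≈ 7.7 years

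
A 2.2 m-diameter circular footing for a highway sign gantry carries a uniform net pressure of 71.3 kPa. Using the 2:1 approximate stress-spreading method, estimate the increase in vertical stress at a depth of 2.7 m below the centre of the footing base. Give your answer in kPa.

By the 2:1 method the load spreads at 1 horizontal : 2 vertical, so at depth z the loaded area has grown by z in each plan dimension:
Δσ ≈ qD²/(D+z)² = 71.3×2.2²/(2.2+2.7)² = 14.373 kPa

Δσ_z ≈ 14.4 kPa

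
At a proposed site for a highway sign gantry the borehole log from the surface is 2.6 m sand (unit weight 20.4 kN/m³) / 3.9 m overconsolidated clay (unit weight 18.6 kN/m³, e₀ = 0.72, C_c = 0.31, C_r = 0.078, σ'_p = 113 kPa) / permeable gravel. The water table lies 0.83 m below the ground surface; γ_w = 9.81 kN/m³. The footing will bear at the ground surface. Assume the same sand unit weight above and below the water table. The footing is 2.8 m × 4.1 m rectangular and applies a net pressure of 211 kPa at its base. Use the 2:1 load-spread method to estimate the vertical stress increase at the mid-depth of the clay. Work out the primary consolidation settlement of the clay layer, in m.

Mid-depth of clay below the ground surface: z = 2.6 + 3.9/2 = 4.55 m.
Total vertical stress at mid-clay: σ_v = 20.4×2.6 + 18.6×1.95 = 89.31 kPa.
Pore pressure: u = 9.81×(4.55 − 0.83) = 36.493 kPa.
Initial effective stress: σ'_0 = σ_v − u = 89.31 − 36.493 = 52.817 kPa.
Stress increase at mid-clay by the 2:1 spreading method:
Δσ = qBL/((B+z)(L+z)) = 211×2.8×4.1/((2.8+4.55)(4.1+4.55)) = 38.1 kPa
Final effective stress: σ'_f = 52.817 + 38.1 = 90.917 kPa.
σ'_f = 90.917 ≤ σ'_p = 113 kPa, so the clay remains overconsolidated and only the recompression index applies:
S_c = C_r·H/(1+e₀)·log₁₀(σ'_f/σ'_0) = 0.078×3.9/1.72×log₁₀(90.917/52.817)
    = 0.17686 × 0.23587 = 0.04172 m

S_c ≈ 0.0417 m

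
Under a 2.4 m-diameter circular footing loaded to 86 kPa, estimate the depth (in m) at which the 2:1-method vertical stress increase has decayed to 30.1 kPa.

z ≈ 1.66 m

2:1 spreading — at depth z the loaded area has grown by z in each plan dimension:
qD²/(D+z)² = Δσ_z ⇒ z = D(√(q/Δσ_z) − 1) = 2.4×(√(86/30.1) − 1) = 1.657 m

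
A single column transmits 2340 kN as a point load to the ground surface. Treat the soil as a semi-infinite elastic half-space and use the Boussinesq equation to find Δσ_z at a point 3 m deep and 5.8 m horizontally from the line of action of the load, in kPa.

Boussinesq vertical stress below a point load on an elastic half-space:
Δσ_z = 3P/(2πz²) · [1 + (r/z)²]^(−5/2)
r/z = 5.8/3 = 1.9333; [1+(r/z)²]^(−5/2) = 0.020467.
Δσ_z = 3×2340/(2π×3²) × 0.020467 = 124.14 × 0.020467 = 2.541 kPa

Δσ_z ≈ 2.54 kPa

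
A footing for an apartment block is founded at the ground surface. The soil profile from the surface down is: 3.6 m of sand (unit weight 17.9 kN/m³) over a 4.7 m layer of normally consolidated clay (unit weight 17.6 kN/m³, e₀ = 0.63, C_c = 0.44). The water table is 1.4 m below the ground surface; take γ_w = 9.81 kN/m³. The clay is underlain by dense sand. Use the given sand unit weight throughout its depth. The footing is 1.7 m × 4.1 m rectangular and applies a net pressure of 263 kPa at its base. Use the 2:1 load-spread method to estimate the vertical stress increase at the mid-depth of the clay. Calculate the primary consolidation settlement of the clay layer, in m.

Mid-depth of clay below the ground surface: z = 3.6 + 4.7/2 = 5.95 m.
Total vertical stress at mid-clay: σ_v = 17.9×3.6 + 17.6×2.35 = 105.8 kPa.
Pore pressure: u = 9.81×(5.95 − 1.4) = 44.636 kPa.
Initial effective stress: σ'_0 = σ_v − u = 105.8 − 44.636 = 61.164 kPa.
Stress increase at mid-clay by the 2:1 spreading method:
Δσ = qBL/((B+z)(L+z)) = 263×1.7×4.1/((1.7+5.95)(4.1+5.95)) = 23.843 kPa
Final effective stress: σ'_f = σ'_0 + Δσ = 61.164 + 23.843 = 85.007 kPa.
Normally consolidated clay, so the full stress increment lies on the virgin compression line:
S_c = C_c·H/(1+e₀)·log₁₀(σ'_f/σ'_0) = 0.44×4.7/(1+0.63)×log₁₀(85.007/61.164)
    = 1.2687 × 0.14296 = 0.1814 m

S_c ≈ 0.181 m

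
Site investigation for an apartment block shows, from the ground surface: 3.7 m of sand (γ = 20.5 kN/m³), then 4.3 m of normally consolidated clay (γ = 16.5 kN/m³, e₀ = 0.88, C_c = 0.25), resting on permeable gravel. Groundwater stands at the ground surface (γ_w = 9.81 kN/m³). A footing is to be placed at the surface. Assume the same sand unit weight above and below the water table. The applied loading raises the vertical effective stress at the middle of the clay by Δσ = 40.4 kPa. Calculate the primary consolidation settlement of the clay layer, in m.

S_c ≈ 0.139 m

Mid-depth of clay below the ground surface: z = 3.7 + 4.3/2 = 5.85 m.
Total vertical stress at mid-clay: σ_v = 20.5×3.7 + 16.5×2.15 = 111.33 kPa.
Pore pressure: u = 9.81×(5.85 − 0) = 57.389 kPa.
Initial effective stress: σ'_0 = σ_v − u = 111.33 − 57.389 = 53.941 kPa.
Final effective stress: σ'_f = σ'_0 + Δσ = 53.941 + 40.4 = 94.341 kPa.
Normally consolidated clay, so the full stress increment lies on the virgin compression line:
S_c = C_c·H/(1+e₀)·log₁₀(σ'_f/σ'_0) = 0.25×4.3/(1+0.88)×log₁₀(94.341/53.941)
    = 0.57181 × 0.24278 = 0.1388 m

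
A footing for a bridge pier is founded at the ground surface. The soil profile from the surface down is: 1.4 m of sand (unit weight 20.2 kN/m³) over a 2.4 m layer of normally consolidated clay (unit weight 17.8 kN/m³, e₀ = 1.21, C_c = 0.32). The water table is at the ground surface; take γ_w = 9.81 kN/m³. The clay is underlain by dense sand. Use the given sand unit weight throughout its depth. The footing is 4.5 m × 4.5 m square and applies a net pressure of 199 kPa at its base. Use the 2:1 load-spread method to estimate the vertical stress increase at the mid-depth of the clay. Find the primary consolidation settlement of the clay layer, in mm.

S_c ≈ 221 mm

Mid-depth of clay below the ground surface: z = 1.4 + 2.4/2 = 2.6 m.
Total vertical stress at mid-clay: σ_v = 20.2×1.4 + 17.8×1.2 = 49.64 kPa.
Pore pressure: u = 9.81×(2.6 − 0) = 25.506 kPa.
Initial effective stress: σ'_0 = σ_v − u = 49.64 − 25.506 = 24.134 kPa.
Stress increase at mid-clay by the 2:1 spreading method:
Δσ = qBL/((B+z)(L+z)) = 199×4.5×4.5/((4.5+2.6)(4.5+2.6)) = 79.939 kPa
Final effective stress: σ'_f = σ'_0 + Δσ = 24.134 + 79.939 = 104.07 kPa.
Normally consolidated clay, so the full stress increment lies on the virgin compression line:
S_c = C_c·H/(1+e₀)·log₁₀(σ'_f/σ'_0) = 0.32×2.4/(1+1.21)×log₁₀(104.07/24.134)
    = 0.34751 × 0.6347 = 0.2206 m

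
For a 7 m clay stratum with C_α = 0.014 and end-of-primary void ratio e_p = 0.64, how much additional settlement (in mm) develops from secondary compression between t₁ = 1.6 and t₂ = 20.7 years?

Secondary compression: S_s = C_α·H/(1+e_p)·log₁₀(t₂/t₁)
S_s = 0.014×7/(1+0.64)×log₁₀(20.7/1.6)
    = 0.05976 × 1.112 = 0.06644 m

S_s ≈ 66.4 mm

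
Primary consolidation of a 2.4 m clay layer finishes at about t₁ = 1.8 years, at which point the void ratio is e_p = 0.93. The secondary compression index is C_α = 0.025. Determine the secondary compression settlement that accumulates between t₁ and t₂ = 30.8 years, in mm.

S_s ≈ 38.3 mm

Secondary compression: S_s = C_α·H/(1+e_p)·log₁₀(t₂/t₁)
S_s = 0.025×2.4/(1+0.93)×log₁₀(30.8/1.8)
    = 0.03109 × 1.233 = 0.03834 m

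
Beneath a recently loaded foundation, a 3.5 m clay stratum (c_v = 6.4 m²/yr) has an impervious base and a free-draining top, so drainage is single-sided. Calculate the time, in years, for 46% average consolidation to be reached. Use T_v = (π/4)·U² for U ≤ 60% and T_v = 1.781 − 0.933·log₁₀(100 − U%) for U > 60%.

Drainage path length: H_d = H = 3.5 m (single drainage).
U ≤ 60%: T_v = (π/4)·U² = (π/4)×0.46² = 0.16619.
t = T_v·H_d²/c_v = 0.16619×3.5²/6.4 = 0.3181 years.

t ≈ 0.318 years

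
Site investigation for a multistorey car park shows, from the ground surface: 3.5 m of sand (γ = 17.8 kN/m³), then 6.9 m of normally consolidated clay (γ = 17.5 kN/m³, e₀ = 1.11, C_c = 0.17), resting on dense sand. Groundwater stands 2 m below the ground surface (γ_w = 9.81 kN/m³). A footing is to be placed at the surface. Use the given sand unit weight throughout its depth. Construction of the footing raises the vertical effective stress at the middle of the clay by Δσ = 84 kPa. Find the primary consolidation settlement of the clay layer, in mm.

S_c ≈ 183 mm

Mid-depth of clay below the ground surface: z = 3.5 + 6.9/2 = 6.95 m.
Total vertical stress at mid-clay: σ_v = 17.8×3.5 + 17.5×3.45 = 122.68 kPa.
Pore pressure: u = 9.81×(6.95 − 2) = 48.56 kPa.
Initial effective stress: σ'_0 = σ_v − u = 122.68 − 48.56 = 74.12 kPa.
Final effective stress: σ'_f = σ'_0 + Δσ = 74.12 + 84 = 158.12 kPa.
Normally consolidated clay, so the full stress increment lies on the virgin compression line:
S_c = C_c·H/(1+e₀)·log₁₀(σ'_f/σ'_0) = 0.17×6.9/(1+1.11)×log₁₀(158.12/74.12)
    = 0.55592 × 0.32905 = 0.1829 m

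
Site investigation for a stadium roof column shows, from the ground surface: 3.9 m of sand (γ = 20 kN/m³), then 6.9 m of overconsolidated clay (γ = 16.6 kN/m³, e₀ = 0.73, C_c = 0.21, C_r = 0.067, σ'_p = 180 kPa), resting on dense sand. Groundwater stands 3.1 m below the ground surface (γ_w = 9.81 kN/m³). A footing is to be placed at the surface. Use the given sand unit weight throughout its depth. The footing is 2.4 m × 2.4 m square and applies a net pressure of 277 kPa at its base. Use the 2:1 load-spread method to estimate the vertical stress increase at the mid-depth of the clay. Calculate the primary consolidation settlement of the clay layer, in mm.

Mid-depth of clay below the ground surface: z = 3.9 + 6.9/2 = 7.35 m.
Total vertical stress at mid-clay: σ_v = 20×3.9 + 16.6×3.45 = 135.27 kPa.
Pore pressure: u = 9.81×(7.35 − 3.1) = 41.693 kPa.
Initial effective stress: σ'_0 = σ_v − u = 135.27 − 41.693 = 93.577 kPa.
Stress increase at mid-clay by the 2:1 spreading method:
Δσ = qBL/((B+z)(L+z)) = 277×2.4×2.4/((2.4+7.35)(2.4+7.35)) = 16.784 kPa
Final effective stress: σ'_f = 93.577 + 16.784 = 110.36 kPa.
σ'_f = 110.36 ≤ σ'_p = 180 kPa, so the clay remains overconsolidated and only the recompression index applies:
S_c = C_r·H/(1+e₀)·log₁₀(σ'_f/σ'_0) = 0.067×6.9/1.73×log₁₀(110.36/93.577)
    = 0.26722 × 0.071643 = 0.01914 m

S_c ≈ 19.1 mm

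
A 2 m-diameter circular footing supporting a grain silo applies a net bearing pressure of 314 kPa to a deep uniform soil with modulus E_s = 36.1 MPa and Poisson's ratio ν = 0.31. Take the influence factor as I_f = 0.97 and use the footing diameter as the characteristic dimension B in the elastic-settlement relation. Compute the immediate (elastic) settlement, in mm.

S_e ≈ 15.3 mm

Immediate (elastic) settlement: S_e = q·B·(1−ν²)/E_s · I_f.
E_s = 36.1 MPa = 36100 kPa.
S_e = 314 × 2 × (1 − 0.31²) / 36100 × 0.97
    = 314 × 2 × 0.9039 / 36100 × 0.97
    = 0.01525 m = 15.25 mm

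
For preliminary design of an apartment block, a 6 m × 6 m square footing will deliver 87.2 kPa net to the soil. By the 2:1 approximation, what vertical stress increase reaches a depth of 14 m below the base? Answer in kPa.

By the 2:1 method the load spreads at 1 horizontal : 2 vertical, so at depth z the loaded area has grown by z in each plan dimension:
Δσ = qBL/((B+z)(L+z)) = 87.2×6×6/((6+14)(6+14)) = 7.848 kPa

Δσ_z ≈ 7.85 kPa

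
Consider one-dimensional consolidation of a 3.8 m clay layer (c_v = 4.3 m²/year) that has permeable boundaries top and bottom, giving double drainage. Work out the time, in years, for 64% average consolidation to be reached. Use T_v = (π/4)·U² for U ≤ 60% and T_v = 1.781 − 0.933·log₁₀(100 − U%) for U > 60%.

t ≈ 0.276 years

Drainage path length: H_d = H/2 = 1.9 m (double drainage).
U > 60%: T_v = 1.781 − 0.933·log₁₀(100 − 64) = 0.32897.
t = T_v·H_d²/c_v = 0.32897×1.9²/4.3 = 0.2762 years.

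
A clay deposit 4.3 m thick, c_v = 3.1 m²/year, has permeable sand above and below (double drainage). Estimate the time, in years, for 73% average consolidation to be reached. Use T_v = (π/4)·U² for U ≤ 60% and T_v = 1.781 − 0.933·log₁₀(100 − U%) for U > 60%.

t ≈ 0.664 years

Drainage path length: H_d = H/2 = 2.15 m (double drainage).
U > 60%: T_v = 1.781 − 0.933·log₁₀(100 − 73) = 0.44554.
t = T_v·H_d²/c_v = 0.44554×2.15²/3.1 = 0.6644 years.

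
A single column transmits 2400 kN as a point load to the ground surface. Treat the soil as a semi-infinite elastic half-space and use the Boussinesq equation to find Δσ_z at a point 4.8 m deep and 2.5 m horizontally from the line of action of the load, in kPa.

Boussinesq vertical stress below a point load on an elastic half-space:
Δσ_z = 3P/(2πz²) · [1 + (r/z)²]^(−5/2)
r/z = 2.5/4.8 = 0.52083; [1+(r/z)²]^(−5/2) = 0.54879.
Δσ_z = 3×2400/(2π×4.8²) × 0.54879 = 49.736 × 0.54879 = 27.29 kPa

Δσ_z ≈ 27.3 kPa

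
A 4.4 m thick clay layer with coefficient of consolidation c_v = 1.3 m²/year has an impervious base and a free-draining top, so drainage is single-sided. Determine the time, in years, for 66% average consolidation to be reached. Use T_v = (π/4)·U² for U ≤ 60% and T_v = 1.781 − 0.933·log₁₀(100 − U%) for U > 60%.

Drainage path length: H_d = H = 4.4 m (single drainage).
U > 60%: T_v = 1.781 − 0.933·log₁₀(100 − 66) = 0.35213.
t = T_v·H_d²/c_v = 0.35213×4.4²/1.3 = 5.244 years.

t ≈ 5.24 years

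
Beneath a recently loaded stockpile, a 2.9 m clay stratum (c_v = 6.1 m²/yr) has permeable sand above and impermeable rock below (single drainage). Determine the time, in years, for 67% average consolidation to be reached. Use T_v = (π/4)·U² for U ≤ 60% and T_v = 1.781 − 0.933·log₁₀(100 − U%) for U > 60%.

t ≈ 0.502 years

Drainage path length: H_d = H = 2.9 m (single drainage).
U > 60%: T_v = 1.781 − 0.933·log₁₀(100 − 67) = 0.36423.
t = T_v·H_d²/c_v = 0.36423×2.9²/6.1 = 0.5022 years.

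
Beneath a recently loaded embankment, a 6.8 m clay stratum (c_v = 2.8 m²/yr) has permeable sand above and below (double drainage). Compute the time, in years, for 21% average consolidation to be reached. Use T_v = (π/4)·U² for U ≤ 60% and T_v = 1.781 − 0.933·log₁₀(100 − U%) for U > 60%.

Drainage path length: H_d = H/2 = 3.4 m (double drainage).
U ≤ 60%: T_v = (π/4)·U² = (π/4)×0.21² = 0.034636.
t = T_v·H_d²/c_v = 0.034636×3.4²/2.8 = 0.143 years.

t ≈ 0.143 years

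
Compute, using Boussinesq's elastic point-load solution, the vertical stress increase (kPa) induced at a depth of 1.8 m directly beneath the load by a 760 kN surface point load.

Δσ_z ≈ 112 kPa

Boussinesq vertical stress below a point load on an elastic half-space:
Δσ_z = 3P/(2πz²) · [1 + (r/z)²]^(−5/2)
r/z = 0/1.8 = 0; [1+(r/z)²]^(−5/2) = 1.
Δσ_z = 3×760/(2π×1.8²) × 1 = 112 × 1 = 112 kPa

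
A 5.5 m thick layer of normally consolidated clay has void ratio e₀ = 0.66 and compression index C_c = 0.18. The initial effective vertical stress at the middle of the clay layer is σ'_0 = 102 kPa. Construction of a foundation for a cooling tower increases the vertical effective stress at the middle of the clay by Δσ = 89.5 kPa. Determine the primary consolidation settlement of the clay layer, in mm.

S_c ≈ 163 mm

Final effective stress: σ'_f = σ'_0 + Δσ = 102 + 89.5 = 191.5 kPa.
Normally consolidated clay, so the full stress increment lies on the virgin compression line:
S_c = C_c·H/(1+e₀)·log₁₀(σ'_f/σ'_0) = 0.18×5.5/(1+0.66)×log₁₀(191.5/102)
    = 0.59639 × 0.27357 = 0.1632 m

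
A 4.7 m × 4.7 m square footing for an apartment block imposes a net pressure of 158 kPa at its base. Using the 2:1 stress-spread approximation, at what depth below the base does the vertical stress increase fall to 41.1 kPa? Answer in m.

2:1 spreading — at depth z the loaded area has grown by z in each plan dimension:
qB²/(B+z)² = Δσ_z ⇒ z = B(√(q/Δσ_z) − 1) = 4.7×(√(158/41.1) − 1) = 4.515 m

z ≈ 4.52 m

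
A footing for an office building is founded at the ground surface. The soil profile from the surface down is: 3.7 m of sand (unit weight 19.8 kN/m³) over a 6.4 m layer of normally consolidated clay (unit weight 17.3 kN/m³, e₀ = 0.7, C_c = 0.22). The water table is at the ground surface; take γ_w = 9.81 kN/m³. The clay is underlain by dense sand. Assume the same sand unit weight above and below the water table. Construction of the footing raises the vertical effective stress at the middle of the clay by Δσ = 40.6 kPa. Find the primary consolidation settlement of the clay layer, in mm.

Mid-depth of clay below the ground surface: z = 3.7 + 6.4/2 = 6.9 m.
Total vertical stress at mid-clay: σ_v = 19.8×3.7 + 17.3×3.2 = 128.62 kPa.
Pore pressure: u = 9.81×(6.9 − 0) = 67.689 kPa.
Initial effective stress: σ'_0 = σ_v − u = 128.62 − 67.689 = 60.931 kPa.
Final effective stress: σ'_f = σ'_0 + Δσ = 60.931 + 40.6 = 101.53 kPa.
Normally consolidated clay, so the full stress increment lies on the virgin compression line:
S_c = C_c·H/(1+e₀)·log₁₀(σ'_f/σ'_0) = 0.22×6.4/(1+0.7)×log₁₀(101.53/60.931)
    = 0.82824 × 0.22176 = 0.1837 m

S_c ≈ 184 mm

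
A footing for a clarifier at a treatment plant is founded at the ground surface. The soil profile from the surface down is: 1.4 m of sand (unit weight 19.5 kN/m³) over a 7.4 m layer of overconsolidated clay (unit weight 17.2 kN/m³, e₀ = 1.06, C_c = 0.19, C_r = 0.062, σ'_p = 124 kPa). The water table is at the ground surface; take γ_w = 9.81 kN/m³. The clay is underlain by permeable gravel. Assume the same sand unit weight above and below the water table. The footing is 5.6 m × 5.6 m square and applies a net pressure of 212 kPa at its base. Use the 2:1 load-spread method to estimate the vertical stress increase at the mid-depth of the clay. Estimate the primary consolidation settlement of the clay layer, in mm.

S_c ≈ 85.5 mm

Mid-depth of clay below the ground surface: z = 1.4 + 7.4/2 = 5.1 m.
Total vertical stress at mid-clay: σ_v = 19.5×1.4 + 17.2×3.7 = 90.94 kPa.
Pore pressure: u = 9.81×(5.1 − 0) = 50.031 kPa.
Initial effective stress: σ'_0 = σ_v − u = 90.94 − 50.031 = 40.909 kPa.
Stress increase at mid-clay by the 2:1 spreading method:
Δσ = qBL/((B+z)(L+z)) = 212×5.6×5.6/((5.6+5.1)(5.6+5.1)) = 58.069 kPa
Final effective stress: σ'_f = 40.909 + 58.069 = 98.978 kPa.
σ'_f = 98.978 ≤ σ'_p = 124 kPa, so the clay remains overconsolidated and only the recompression index applies:
S_c = C_r·H/(1+e₀)·log₁₀(σ'_f/σ'_0) = 0.062×7.4/2.06×log₁₀(98.978/40.909)
    = 0.22272 × 0.38372 = 0.08546 m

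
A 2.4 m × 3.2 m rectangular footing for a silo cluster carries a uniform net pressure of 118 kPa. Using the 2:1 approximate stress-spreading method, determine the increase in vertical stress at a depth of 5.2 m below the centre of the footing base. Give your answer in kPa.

Δσ_z ≈ 14.2 kPa

By the 2:1 method the load spreads at 1 horizontal : 2 vertical, so at depth z the loaded area has grown by z in each plan dimension:
Δσ = qBL/((B+z)(L+z)) = 118×2.4×3.2/((2.4+5.2)(3.2+5.2)) = 14.195 kPa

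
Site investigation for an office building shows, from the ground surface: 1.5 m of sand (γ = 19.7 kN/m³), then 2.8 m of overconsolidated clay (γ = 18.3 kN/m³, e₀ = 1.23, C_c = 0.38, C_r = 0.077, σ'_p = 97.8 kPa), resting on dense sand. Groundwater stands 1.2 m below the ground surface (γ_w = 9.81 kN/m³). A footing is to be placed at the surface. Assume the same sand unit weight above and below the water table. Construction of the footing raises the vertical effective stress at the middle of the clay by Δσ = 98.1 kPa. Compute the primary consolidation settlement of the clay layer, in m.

Mid-depth of clay below the ground surface: z = 1.5 + 2.8/2 = 2.9 m.
Total vertical stress at mid-clay: σ_v = 19.7×1.5 + 18.3×1.4 = 55.17 kPa.
Pore pressure: u = 9.81×(2.9 − 1.2) = 16.677 kPa.
Initial effective stress: σ'_0 = σ_v − u = 55.17 − 16.677 = 38.493 kPa.
Final effective stress: σ'_f = 38.493 + 98.1 = 136.59 kPa.
σ'_f = 136.59 > σ'_p = 97.8 kPa, so the stress path crosses the preconsolidation pressure — recompression up to σ'_p, then virgin compression beyond:
S_c = H/(1+e₀)·[C_r·log₁₀(σ'_p/σ'_0) + C_c·log₁₀(σ'_f/σ'_p)]
    = 2.8/2.23 × [0.077×log₁₀(97.8/38.493) + 0.38×log₁₀(136.59/97.8)]
    = 1.2556 × [0.031182 + 0.05513] = 0.1084 m

S_c ≈ 0.108 m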